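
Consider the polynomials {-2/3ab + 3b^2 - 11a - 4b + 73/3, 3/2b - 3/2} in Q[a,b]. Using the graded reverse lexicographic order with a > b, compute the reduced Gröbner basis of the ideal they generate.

f_1 = -2/3ab + 3b^2 - 11a - 4b + 73/3, LT = ab.
f_2 = 3/2b - 3/2, LT = b.

S(f_1,f_2): lcm = ab. S = -9/2b^2 + 35/2a + 6b - 73/2.
  reduce S modulo (f_1, f_2):
  remainder 35/2a - 35 ≠ 0; add g_3 = 35/2a - 35 to the basis.

The other S-polynomials (S(f_1,g_3), S(f_2,g_3)) all reduce to 0 modulo the current basis, so we have a Gröbner basis.
Inter-reduce: drop elements whose leading term is divisible by another's, tail-reduce, and make monic.

G = {a - 2, b - 1}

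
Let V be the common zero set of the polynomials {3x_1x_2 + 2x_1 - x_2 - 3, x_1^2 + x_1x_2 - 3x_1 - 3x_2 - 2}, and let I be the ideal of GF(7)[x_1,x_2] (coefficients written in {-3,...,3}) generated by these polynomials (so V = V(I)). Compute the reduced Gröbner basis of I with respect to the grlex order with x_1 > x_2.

G = {x_1^2 + x_1 + 2x_2 - 1, x_1x_2 + 3x_1 + 2x_2 - 1, x_2^2 - 2}

This is the nonlinear analogue of row-reducing a linear system.

f_1 = 3x_1x_2 + 2x_1 - x_2 - 3, LT = x_1x_2.
f_2 = x_1^2 + x_1x_2 - 3x_1 - 3x_2 - 2, LT = x_1^2.

S(f_1,f_2): lcm = x_1^2x_2. S = -x_1x_2^2 + 3x_1^2 - 2x_1x_2 + 3x_2^2 - x_1 + 2x_2.
  leading term x_1x_2^2: subtract (2x_2)·f_1 from -x_1x_2^2 + 3x_1^2 - 2x_1x_2 + 3x_2^2 - x_1 + 2x_2 → 3x_1^2 + x_1x_2 - 2x_2^2 - x_1 + x_2
  leading term x_1^2: subtract (3)·f_2 from 3x_1^2 + x_1x_2 - 2x_2^2 - x_1 + x_2 → -2x_1x_2 - 2x_2^2 + x_1 + 3x_2 - 1
  leading term x_1x_2: subtract (-3)·f_1 from -2x_1x_2 - 2x_2^2 + x_1 + 3x_2 - 1 → -2x_2^2 - 3
  leading term x_2^2: no divisor's leading term divides it; move -2x_2^2 to the remainder.
  leading term 1: no divisor's leading term divides it; move -3 to the remainder.
  remainder -2x_2^2 - 3 ≠ 0; add g_3 = -2x_2^2 - 3 to the basis.

The other S-polynomials (S(f_1,g_3), S(f_2,g_3)) all reduce to 0 modulo the current basis, so we have a Gröbner basis.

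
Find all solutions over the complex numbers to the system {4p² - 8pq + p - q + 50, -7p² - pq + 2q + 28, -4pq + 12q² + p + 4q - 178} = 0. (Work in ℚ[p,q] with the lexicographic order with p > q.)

Compute a lex Gröbner basis by Buchberger's algorithm.
f_1 = 4p² - 8pq + p - q + 50, LT = p².
f_2 = -7p² - pq + 2q + 28, LT = p².
f_3 = -4pq + p + 12q² + 4q - 178, LT = pq.

S(f_1,f_2): lcm = p². S = -15/7pq + ¼p + 1/28q + 33/2.
  leading term pq: subtract (15/28)·f_3 from -15/7pq + ¼p + 1/28q + 33/2 → -2/7p - 45/7q² - 59/28q + 783/7
  leading term p: no divisor's leading term divides it; move -2/7p to the remainder.
  leading term q²: no divisor's leading term divides it; move -45/7q² to the remainder.
  leading term q: no divisor's leading term divides it; move -59/28q to the remainder.
  leading term 1: no divisor's leading term divides it; move 783/7 to the remainder.
  remainder -2/7p - 45/7q² - 59/28q + 783/7 ≠ 0; add h_4 = -2/7p - 45/7q² - 59/28q + 783/7 to the basis.

S(f_1,f_3): lcm = p²q. S = ¼p² + pq² + 5/4pq - 89/2p - ¼q² + 25/2q.
  leading term p²: subtract (1/16)·f_1 from ¼p² + pq² + 5/4pq - 89/2p - ¼q² + 25/2q → pq² + 7/4pq - 713/16p - ¼q² + 201/16q - 25/8
  leading term pq²: subtract (-¼q)·f_3 from pq² + 7/4pq - 713/16p - ¼q² + 201/16q - 25/8 → 2pq - 713/16p + 3q³ + ¾q² - 511/16q - 25/8
  leading term pq: subtract (-½)·f_3 from 2pq - 713/16p + 3q³ + ¾q² - 511/16q - 25/8 → -705/16p + 3q³ + 27/4q² - 479/16q - 737/8
  leading term p: subtract (4935/32)·h_4 from -705/16p + 3q³ + 27/4q² - 479/16q - 737/8 → 3q³ + 31941/32q² + 37763/128q - 554963/32
  leading term q³: no divisor's leading term divides it; move 3q³ to the remainder.
  leading term q²: no divisor's leading term divides it; move 31941/32q² to the remainder.
  leading term q: no divisor's leading term divides it; move 37763/128q to the remainder.
  leading term 1: no divisor's leading term divides it; move -554963/32 to the remainder.
  remainder 3q³ + 31941/32q² + 37763/128q - 554963/32 ≠ 0; add h_5 = 3q³ + 31941/32q² + 37763/128q - 554963/32 to the basis.

S(f_2,f_3): lcm = p²q. S = ¼p² + 22/7pq² + pq - 89/2p - 2/7q² - 4q.
  leading term p²: subtract (1/16)·f_1 from ¼p² + 22/7pq² + pq - 89/2p - 2/7q² - 4q → 22/7pq² + 3/2pq - 713/16p - 2/7q² - 63/16q - 25/8
  leading term pq²: subtract (-11/14q)·f_3 from 22/7pq² + 3/2pq - 713/16p - 2/7q² - 63/16q - 25/8 → 16/7pq - 713/16p + 66/7q³ + 20/7q² - 16105/112q - 25/8
  leading term pq: subtract (-4/7)·f_3 from 16/7pq - 713/16p + 66/7q³ + 20/7q² - 16105/112q - 25/8 → -4927/112p + 66/7q³ + 68/7q² - 15849/112q - 5871/56
  leading term p: subtract (4927/32)·h_4 from -4927/112p + 66/7q³ + 68/7q² - 15849/112q - 5871/56 → 66/7q³ + 223891/224q² + 163901/896q - 554475/32
  leading term q³: subtract (22/7)·h_5 from 66/7q³ + 223891/224q² + 163901/896q - 554475/32 → -478811/224q² - 666885/896q + 8327861/224
  leading term q²: no divisor's leading term divides it; move -478811/224q² to the remainder.
  leading term q: no divisor's leading term divides it; move -666885/896q to the remainder.
  leading term 1: no divisor's leading term divides it; move 8327861/224 to the remainder.
  remainder -478811/224q² - 666885/896q + 8327861/224 ≠ 0; add h_6 = -478811/224q² - 666885/896q + 8327861/224 to the basis.

S(f_1,h_4): lcm = p². S = -45/2pq² - 75/8pq + 1567/4p - ¼q + 25/2.
  leading term pq²: subtract (45/8q)·f_3 from -45/2pq² - 75/8pq + 1567/4p - ¼q + 25/2 → -15pq + 1567/4p - 135/2q³ - 45/2q² + 1001q + 25/2
  leading term pq: subtract (15/4)·f_3 from -15pq + 1567/4p - 135/2q³ - 45/2q² + 1001q + 25/2 → 388p - 135/2q³ - 135/2q² + 986q + 680
  leading term p: subtract (-1358)·h_4 from 388p - 135/2q³ - 135/2q² + 986q + 680 → -135/2q³ - 17595/2q² - 3751/2q + 152582
  leading term q³: subtract (-45/2)·h_5 from -135/2q³ - 17595/2q² - 3751/2q + 152582 → 874305/64q² + 1219207/256q - 15208087/64
  leading term q²: subtract (-6120135/957622)·h_6 from 874305/64q² + 1219207/256q - 15208087/64 → 88604119/15321952q - 88604119/3830488
  leading term q: no divisor's leading term divides it; move 88604119/15321952q to the remainder.
  leading term 1: no divisor's leading term divides it; move -88604119/3830488 to the remainder.
  remainder 88604119/15321952q - 88604119/3830488 ≠ 0; add h_7 = 88604119/15321952q - 88604119/3830488 to the basis.

The other S-polynomials (S(f_2,h_4), S(f_3,h_4), S(f_1,h_5), S(f_2,h_5), S(f_3,h_5), S(h_4,h_5), S(f_1,h_6), S(f_2,h_6), S(f_3,h_6), S(h_4,h_6), S(h_5,h_6), S(f_1,h_7), S(f_2,h_7), S(f_3,h_7), S(h_4,h_7), S(h_5,h_7), S(h_6,h_7)) all reduce to 0 modulo the current basis, so we have a Gröbner basis.
Inter-reduce: drop elements whose leading term is divisible by another's, tail-reduce, and make monic.
Reduced Gröbner basis: {p - 2, q - 4}.

The lex basis is triangular: the last element involves only q. Solving q - 4 = 0 gives q ∈ {4}; substituting each value into the earlier elements determines the remaining variables.
  q = 4: the earlier basis element becomes p - 2 = 0, giving p = 2 — point (2, 4).
Check: every point annihilates each of the original generators.
A lex Gröbner basis triangularizes the system, enabling back-substitution.

{(2, 4)}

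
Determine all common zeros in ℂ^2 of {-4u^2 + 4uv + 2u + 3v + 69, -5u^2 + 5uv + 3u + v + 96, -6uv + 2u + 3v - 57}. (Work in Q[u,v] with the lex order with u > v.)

Compute a lex Gröbner basis by Buchberger's algorithm.
f_1 = -4u^2 + 4uv + 2u + 3v + 69, LT = u^2.
f_2 = -5u^2 + 5uv + 3u + v + 96, LT = u^2.
f_3 = -6uv + 2u + 3v - 57, LT = uv.

S(f_1,f_2): lcm = u^2. S = 1/10u - 11/20v + 39/20.
  leading term u: no divisor's leading term divides it; move 1/10u to the remainder.
  leading term v: no divisor's leading term divides it; move -11/20v to the remainder.
  leading term 1: no divisor's leading term divides it; move 39/20 to the remainder.
  remainder 1/10u - 11/20v + 39/20 ≠ 0; add h_4 = 1/10u - 11/20v + 39/20 to the basis.

S(f_1,f_3): lcm = u^2v. S = 1/3u^2 - uv^2 - 19/2u - 3/4v^2 - 69/4v.
  leading term u^2: subtract (-1/12)·f_1 from 1/3u^2 - uv^2 - 19/2u - 3/4v^2 - 69/4v → -uv^2 + 1/3uv - 28/3u - 3/4v^2 - 17v + 23/4
  leading term uv^2: subtract (1/6v)·f_3 from -uv^2 + 1/3uv - 28/3u - 3/4v^2 - 17v + 23/4 → -28/3u - 5/4v^2 - 15/2v + 23/4
  leading term u: subtract (-280/3)·h_4 from -28/3u - 5/4v^2 - 15/2v + 23/4 → -5/4v^2 - 353/6v + 751/4
  leading term v^2: no divisor's leading term divides it; move -5/4v^2 to the remainder.
  leading term v: no divisor's leading term divides it; move -353/6v to the remainder.
  leading term 1: no divisor's leading term divides it; move 751/4 to the remainder.
  remainder -5/4v^2 - 353/6v + 751/4 ≠ 0; add h_5 = -5/4v^2 - 353/6v + 751/4 to the basis.

S(f_2,f_3): lcm = u^2v. S = 1/3u^2 - uv^2 - 1/10uv - 19/2u - 1/5v^2 - 96/5v.
  leading term u^2: subtract (-1/12)·f_1 from 1/3u^2 - uv^2 - 1/10uv - 19/2u - 1/5v^2 - 96/5v → -uv^2 + 7/30uv - 28/3u - 1/5v^2 - 379/20v + 23/4
  leading term uv^2: subtract (1/6v)·f_3 from -uv^2 + 7/30uv - 28/3u - 1/5v^2 - 379/20v + 23/4 → -1/10uv - 28/3u - 7/10v^2 - 189/20v + 23/4
  leading term uv: subtract (1/60)·f_3 from -1/10uv - 28/3u - 7/10v^2 - 189/20v + 23/4 → -281/30u - 7/10v^2 - 19/2v + 67/10
  leading term u: subtract (-281/3)·h_4 from -281/30u - 7/10v^2 - 19/2v + 67/10 → -7/10v^2 - 3661/60v + 3787/20
  leading term v^2: subtract (14/25)·h_5 from -7/10v^2 - 3661/60v + 3787/20 → -2807/100v + 8421/100
  leading term v: no divisor's leading term divides it; move -2807/100v to the remainder.
  leading term 1: no divisor's leading term divides it; move 8421/100 to the remainder.
  remainder -2807/100v + 8421/100 ≠ 0; add h_6 = -2807/100v + 8421/100 to the basis.

The other S-polynomials (S(f_1,h_4), S(f_2,h_4), S(f_3,h_4), S(f_1,h_5), S(f_2,h_5), S(f_3,h_5), S(h_4,h_5), S(f_1,h_6), S(f_2,h_6), S(f_3,h_6), S(h_4,h_6), S(h_5,h_6)) all reduce to 0 modulo the current basis, so we have a Gröbner basis.
Inter-reduce: drop elements whose leading term is divisible by another's, tail-reduce, and make monic.
Reduced Gröbner basis: {u + 3, v - 3}.

From the last basis element, v - 3 = 0, so v takes values in {3}. Each choice, substituted upward through the basis, yields the corresponding point(s) of the solution set.
  v = 3: the earlier basis element becomes u + 3 = 0, giving u = -3 — point (-3, 3).
A lex Gröbner basis triangularizes the system, enabling back-substitution.

{(-3, 3)}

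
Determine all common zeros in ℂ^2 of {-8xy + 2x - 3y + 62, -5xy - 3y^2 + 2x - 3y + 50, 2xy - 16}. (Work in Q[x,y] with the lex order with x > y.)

Compute a lex Gröbner basis by Buchberger's algorithm.
f_1 = -8xy + 2x - 3y + 62, LT = xy.
f_2 = -5xy + 2x - 3y^2 - 3y + 50, LT = xy.
f_3 = 2xy - 16, LT = xy.

S(f_1,f_2): lcm = xy. S = 3/20x - 3/5y^2 - 9/40y + 9/4.
  leading term x: no divisor's leading term divides it; move 3/20x to the remainder.
  leading term y^2: no divisor's leading term divides it; move -3/5y^2 to the remainder.
  leading term y: no divisor's leading term divides it; move -9/40y to the remainder.
  leading term 1: no divisor's leading term divides it; move 9/4 to the remainder.
  remainder 3/20x - 3/5y^2 - 9/40y + 9/4 ≠ 0; add h_4 = 3/20x - 3/5y^2 - 9/40y + 9/4 to the basis.

S(f_1,f_3): lcm = xy. S = -1/4x + 3/8y + 1/4.
  leading term x: subtract (-5/3)·h_4 from -1/4x + 3/8y + 1/4 → -y^2 + 4
  leading term y^2: no divisor's leading term divides it; move -y^2 to the remainder.
  leading term 1: no divisor's leading term divides it; move 4 to the remainder.
  remainder -y^2 + 4 ≠ 0; add h_5 = -y^2 + 4 to the basis.

S(f_1,h_4): lcm = xy. S = -1/4x + 4y^3 + 3/2y^2 - 117/8y - 31/4.
  leading term x: subtract (-5/3)·h_4 from -1/4x + 4y^3 + 3/2y^2 - 117/8y - 31/4 → 4y^3 + 1/2y^2 - 15y - 4
  leading term y^3: subtract (-4y)·h_5 from 4y^3 + 1/2y^2 - 15y - 4 → 1/2y^2 + y - 4
  leading term y^2: subtract (-1/2)·h_5 from 1/2y^2 + y - 4 → y - 2
  leading term y: no divisor's leading term divides it; move y to the remainder.
  leading term 1: no divisor's leading term divides it; move -2 to the remainder.
  remainder y - 2 ≠ 0; add h_6 = y - 2 to the basis.

The other S-polynomials (S(f_2,f_3), S(f_2,h_4), S(f_3,h_4), S(f_1,h_5), S(f_2,h_5), S(f_3,h_5), S(h_4,h_5), S(f_1,h_6), S(f_2,h_6), S(f_3,h_6), S(h_4,h_6), S(h_5,h_6)) all reduce to 0 modulo the current basis, so we have a Gröbner basis.
Inter-reduce: drop elements whose leading term is divisible by another's, tail-reduce, and make monic.
Reduced Gröbner basis: {x - 4, y - 2}.

The lex basis is triangular: the last element involves only y. Solving y - 2 = 0 gives y ∈ {2}; substituting each value into the earlier elements determines the remaining variables.
  y = 2: the earlier basis element becomes x - 4 = 0, giving x = 4 — point (4, 2).

{(4, 2)}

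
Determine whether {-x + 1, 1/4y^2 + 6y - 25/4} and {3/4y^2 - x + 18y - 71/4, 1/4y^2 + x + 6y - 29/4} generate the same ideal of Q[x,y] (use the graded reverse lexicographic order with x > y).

Yes, the ideals are equal.

For a fixed monomial order, each ideal has a unique reduced Gröbner basis; comparing bases decides equality.
Buchberger on the first generating set:
f_1 = -x + 1, LT = x.
f_2 = 1/4y^2 + 6y - 25/4, LT = y^2.

The S-polynomials (S(f_1,f_2)) all reduce to 0 modulo the current basis, so we have a Gröbner basis.
Inter-reduce: drop elements whose leading term is divisible by another's, tail-reduce, and make monic.
Reduced Gröbner basis: {y^2 + 24y - 25, x - 1}.

Buchberger on the second generating set:
h_1 = 3/4y^2 - x + 18y - 71/4, LT = y^2.
h_2 = 1/4y^2 + x + 6y - 29/4, LT = y^2.

S(h_1,h_2): lcm = y^2. S = -16/3x + 16/3.
  leading term x: no divisor's leading term divides it; move -16/3x to the remainder.
  leading term 1: no divisor's leading term divides it; move 16/3 to the remainder.
  remainder -16/3x + 16/3 ≠ 0; add k_3 = -16/3x + 16/3 to the basis.

The other S-polynomials (S(h_1,k_3), S(h_2,k_3)) all reduce to 0 modulo the current basis, so we have a Gröbner basis.
Inter-reduce: drop elements whose leading term is divisible by another's, tail-reduce, and make monic.
Reduced Gröbner basis: {y^2 + 24y - 25, x - 1}.

These coincide, so the ideals are equal.
The same test decides containment: I ⊆ J iff every generator of I reduces to 0 modulo a Gröbner basis of J.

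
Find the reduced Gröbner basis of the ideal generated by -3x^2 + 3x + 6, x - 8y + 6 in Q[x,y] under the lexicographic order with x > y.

G = {x - 8y + 6, y^2 - 13/8y + 5/8}

f_1 = -3x^2 + 3x + 6, LT = x^2.
f_2 = x - 8y + 6, LT = x.

S(f_1,f_2): lcm = x^2. S = 8xy - 7x - 2.
  leading term xy: subtract (8y)·f_2 from 8xy - 7x - 2 → -7x + 64y^2 - 48y - 2
  leading term x: subtract (-7)·f_2 from -7x + 64y^2 - 48y - 2 → 64y^2 - 104y + 40
  leading term y^2: no divisor's leading term divides it; move 64y^2 to the remainder.
  leading term y: no divisor's leading term divides it; move -104y to the remainder.
  leading term 1: no divisor's leading term divides it; move 40 to the remainder.
  remainder 64y^2 - 104y + 40 ≠ 0; add g_3 = 64y^2 - 104y + 40 to the basis.

The other S-polynomials (S(f_1,g_3), S(f_2,g_3)) all reduce to 0 modulo the current basis, so we have a Gröbner basis.
Inter-reduce: drop elements whose leading term is divisible by another's, tail-reduce, and make monic.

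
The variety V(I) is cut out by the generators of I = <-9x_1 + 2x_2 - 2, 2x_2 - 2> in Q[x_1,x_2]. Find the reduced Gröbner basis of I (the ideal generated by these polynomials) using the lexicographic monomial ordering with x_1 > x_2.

G = {x_1, x_2 - 1}

f_1 = -9x_1 + 2x_2 - 2, LT = x_1.
f_2 = 2x_2 - 2, LT = x_2.

The S-polynomials (S(f_1,f_2)) all reduce to 0 modulo the current basis, so we have a Gröbner basis.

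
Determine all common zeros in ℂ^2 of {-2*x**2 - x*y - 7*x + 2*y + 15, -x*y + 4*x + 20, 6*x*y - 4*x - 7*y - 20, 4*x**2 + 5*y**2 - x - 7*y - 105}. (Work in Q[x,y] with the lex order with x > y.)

Compute a lex Gröbner basis by Buchberger's algorithm.
f_1 = -2*x**2 - x*y - 7*x + 2*y + 15, LT = x**2.
f_2 = -x*y + 4*x + 20, LT = x*y.
f_3 = 6*x*y - 4*x - 7*y - 20, LT = x*y.
f_4 = 4*x**2 - x + 5*y**2 - 7*y - 105, LT = x**2.

S(f_1,f_2): lcm = x**2*y. S = 4*x**2 + 1/2*x*y**2 + 7/2*x*y + 20*x - y**2 - 15/2*y.
  leading term x**2: subtract (-2)·f_1 from 4*x**2 + 1/2*x*y**2 + 7/2*x*y + 20*x - y**2 - 15/2*y → 1/2*x*y**2 + 3/2*x*y + 6*x - y**2 - 7/2*y + 30
  leading term x*y**2: subtract (-1/2*y)·f_2 from 1/2*x*y**2 + 3/2*x*y + 6*x - y**2 - 7/2*y + 30 → 7/2*x*y + 6*x - y**2 + 13/2*y + 30
  leading term x*y: subtract (-7/2)·f_2 from 7/2*x*y + 6*x - y**2 + 13/2*y + 30 → 20*x - y**2 + 13/2*y + 100
  leading term x: no divisor's leading term divides it; move 20*x to the remainder.
  leading term y**2: no divisor's leading term divides it; move -y**2 to the remainder.
  leading term y: no divisor's leading term divides it; move 13/2*y to the remainder.
  leading term 1: no divisor's leading term divides it; move 100 to the remainder.
  remainder 20*x - y**2 + 13/2*y + 100 ≠ 0; add h_5 = 20*x - y**2 + 13/2*y + 100 to the basis.

S(f_1,f_3): lcm = x**2*y. S = 2/3*x**2 + 1/2*x*y**2 + 14/3*x*y + 10/3*x - y**2 - 15/2*y.
  leading term x**2: subtract (-1/3)·f_1 from 2/3*x**2 + 1/2*x*y**2 + 14/3*x*y + 10/3*x - y**2 - 15/2*y → 1/2*x*y**2 + 13/3*x*y + x - y**2 - 41/6*y + 5
  leading term x*y**2: subtract (-1/2*y)·f_2 from 1/2*x*y**2 + 13/3*x*y + x - y**2 - 41/6*y + 5 → 19/3*x*y + x - y**2 + 19/6*y + 5
  leading term x*y: subtract (-19/3)·f_2 from 19/3*x*y + x - y**2 + 19/6*y + 5 → 79/3*x - y**2 + 19/6*y + 395/3
  leading term x: subtract (79/60)·h_5 from 79/3*x - y**2 + 19/6*y + 395/3 → 19/60*y**2 - 647/120*y
  leading term y**2: no divisor's leading term divides it; move 19/60*y**2 to the remainder.
  leading term y: no divisor's leading term divides it; move -647/120*y to the remainder.
  remainder 19/60*y**2 - 647/120*y ≠ 0; add h_6 = 19/60*y**2 - 647/120*y to the basis.

S(f_1,f_4): lcm = x**2. S = 1/2*x*y + 15/4*x - 5/4*y**2 + 3/4*y + 75/4.
  leading term x*y: subtract (-1/2)·f_2 from 1/2*x*y + 15/4*x - 5/4*y**2 + 3/4*y + 75/4 → 23/4*x - 5/4*y**2 + 3/4*y + 115/4
  leading term x: subtract (23/80)·h_5 from 23/4*x - 5/4*y**2 + 3/4*y + 115/4 → -77/80*y**2 - 179/160*y
  leading term y**2: subtract (-231/76)·h_6 from -77/80*y**2 - 179/160*y → -2661/152*y
  leading term y: no divisor's leading term divides it; move -2661/152*y to the remainder.
  remainder -2661/152*y ≠ 0; add h_7 = -2661/152*y to the basis.

The other S-polynomials (S(f_2,f_3), S(f_2,f_4), S(f_3,f_4), S(f_1,h_5), S(f_2,h_5), S(f_3,h_5), S(f_4,h_5), S(f_1,h_6), S(f_2,h_6), S(f_3,h_6), S(f_4,h_6), S(h_5,h_6), S(f_1,h_7), S(f_2,h_7), S(f_3,h_7), S(f_4,h_7), S(h_5,h_7), S(h_6,h_7)) all reduce to 0 modulo the current basis, so we have a Gröbner basis.
Inter-reduce: drop elements whose leading term is divisible by another's, tail-reduce, and make monic.
Reduced Gröbner basis: {x + 5, y}.

From the last basis element, y = 0, so y takes values in {0}. Each choice, substituted upward through the basis, yields the corresponding point(s) of the solution set.
  y = 0: the earlier basis element becomes x + 5 = 0, giving x = -5 — point (-5, 0).
This is the nonlinear analogue of row-reducing a linear system.

{(-5, 0)}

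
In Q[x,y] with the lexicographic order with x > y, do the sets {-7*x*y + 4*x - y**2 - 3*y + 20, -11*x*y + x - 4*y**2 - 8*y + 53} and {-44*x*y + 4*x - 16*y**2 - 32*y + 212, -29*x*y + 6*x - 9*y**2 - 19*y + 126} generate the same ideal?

Since reduced Gröbner bases are canonical representatives of ideals under a given ordering, it suffices to compute and compare them.
Buchberger on the first generating set:
f_1 = -7*x*y + 4*x - y**2 - 3*y + 20, LT = x*y.
f_2 = -11*x*y + x - 4*y**2 - 8*y + 53, LT = x*y.

S(f_1,f_2): lcm = x*y. S = -37/77*x - 17/77*y**2 - 23/77*y + 151/77.
  leading term x: no divisor's leading term divides it; move -37/77*x to the remainder.
  leading term y**2: no divisor's leading term divides it; move -17/77*y**2 to the remainder.
  leading term y: no divisor's leading term divides it; move -23/77*y to the remainder.
  leading term 1: no divisor's leading term divides it; move 151/77 to the remainder.
  remainder -37/77*x - 17/77*y**2 - 23/77*y + 151/77 ≠ 0; add g_3 = -37/77*x - 17/77*y**2 - 23/77*y + 151/77 to the basis.

S(f_1,g_3): lcm = x*y. S = -4/7*x - 17/37*y**3 - 124/259*y**2 + 1168/259*y - 20/7.
  leading term x: subtract (44/37)·g_3 from -4/7*x - 17/37*y**3 - 124/259*y**2 + 1168/259*y - 20/7 → -17/37*y**3 - 8/37*y**2 + 180/37*y - 192/37
  leading term y**3: no divisor's leading term divides it; move -17/37*y**3 to the remainder.
  leading term y**2: no divisor's leading term divides it; move -8/37*y**2 to the remainder.
  leading term y: no divisor's leading term divides it; move 180/37*y to the remainder.
  leading term 1: no divisor's leading term divides it; move -192/37 to the remainder.
  remainder -17/37*y**3 - 8/37*y**2 + 180/37*y - 192/37 ≠ 0; add g_4 = -17/37*y**3 - 8/37*y**2 + 180/37*y - 192/37 to the basis.

The other S-polynomials (S(f_2,g_3), S(f_1,g_4), S(f_2,g_4), S(g_3,g_4)) all reduce to 0 modulo the current basis, so we have a Gröbner basis.
Inter-reduce: drop elements whose leading term is divisible by another's, tail-reduce, and make monic.
Reduced Gröbner basis: {x + 17/37*y**2 + 23/37*y - 151/37, y**3 + 8/17*y**2 - 180/17*y + 192/17}.

Buchberger on the second generating set:
h_1 = -44*x*y + 4*x - 16*y**2 - 32*y + 212, LT = x*y.
h_2 = -29*x*y + 6*x - 9*y**2 - 19*y + 126, LT = x*y.

S(h_1,h_2): lcm = x*y. S = 37/319*x + 17/319*y**2 + 23/319*y - 151/319.
  leading term x: no divisor's leading term divides it; move 37/319*x to the remainder.
  leading term y**2: no divisor's leading term divides it; move 17/319*y**2 to the remainder.
  leading term y: no divisor's leading term divides it; move 23/319*y to the remainder.
  leading term 1: no divisor's leading term divides it; move -151/319 to the remainder.
  remainder 37/319*x + 17/319*y**2 + 23/319*y - 151/319 ≠ 0; add k_3 = 37/319*x + 17/319*y**2 + 23/319*y - 151/319 to the basis.

S(h_1,k_3): lcm = x*y. S = -1/11*x - 17/37*y**3 - 105/407*y**2 + 1957/407*y - 53/11.
  leading term x: subtract (-29/37)·k_3 from -1/11*x - 17/37*y**3 - 105/407*y**2 + 1957/407*y - 53/11 → -17/37*y**3 - 8/37*y**2 + 180/37*y - 192/37
  leading term y**3: no divisor's leading term divides it; move -17/37*y**3 to the remainder.
  leading term y**2: no divisor's leading term divides it; move -8/37*y**2 to the remainder.
  leading term y: no divisor's leading term divides it; move 180/37*y to the remainder.
  leading term 1: no divisor's leading term divides it; move -192/37 to the remainder.
  remainder -17/37*y**3 - 8/37*y**2 + 180/37*y - 192/37 ≠ 0; add k_4 = -17/37*y**3 - 8/37*y**2 + 180/37*y - 192/37 to the basis.

The other S-polynomials (S(h_2,k_3), S(h_1,k_4), S(h_2,k_4), S(k_3,k_4)) all reduce to 0 modulo the current basis, so we have a Gröbner basis.
Inter-reduce: drop elements whose leading term is divisible by another's, tail-reduce, and make monic.
Reduced Gröbner basis: {x + 17/37*y**2 + 23/37*y - 151/37, y**3 + 8/17*y**2 - 180/17*y + 192/17}.

The two bases agree; hence the ideals are identical.

Yes, the ideals are equal.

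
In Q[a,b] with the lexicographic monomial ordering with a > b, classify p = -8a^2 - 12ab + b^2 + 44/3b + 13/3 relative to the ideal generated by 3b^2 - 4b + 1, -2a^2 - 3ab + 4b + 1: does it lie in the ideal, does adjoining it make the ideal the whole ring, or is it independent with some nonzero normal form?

-8a^2 - 12ab + b^2 + 44/3b + 13/3 lies in I (it reduces to 0).

First compute the reduced Gröbner basis of I by Buchberger's algorithm.
f_1 = 3b^2 - 4b + 1, LT = b^2.
f_2 = -2a^2 - 3ab + 4b + 1, LT = a^2.

S(f_1,f_2): leading monomials are coprime, so the S-polynomial reduces to 0 (Buchberger's first criterion).
Every S-polynomial of the final basis reduces to 0, so we have a Gröbner basis.
Inter-reduce: drop elements whose leading term is divisible by another's, tail-reduce, and make monic.
Reduced Gröbner basis: {a^2 + 3/2ab - 2b - 1/2, b^2 - 4/3b + 1/3}.
Label its elements g_1 = a^2 + 3/2ab - 2b - 1/2, g_2 = b^2 - 4/3b + 1/3.

Reduce p = -8a^2 - 12ab + b^2 + 44/3b + 13/3 modulo G:
  leading term a^2: subtract (-8)·g_1 from -8a^2 - 12ab + b^2 + 44/3b + 13/3 → b^2 - 4/3b + 1/3
  leading term b^2: subtract (1)·g_2 from b^2 - 4/3b + 1/3 → 0
  normal form = 0.
Since the normal form is 0, p ∈ I.

Ideal membership is decidable via reduction modulo a Gröbner basis.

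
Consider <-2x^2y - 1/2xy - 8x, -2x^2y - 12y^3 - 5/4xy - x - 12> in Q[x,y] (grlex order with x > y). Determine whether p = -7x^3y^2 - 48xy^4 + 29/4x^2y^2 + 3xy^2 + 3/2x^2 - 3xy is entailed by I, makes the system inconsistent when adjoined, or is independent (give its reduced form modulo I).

-7x^3y^2 - 48xy^4 + 29/4x^2y^2 + 3xy^2 + 3/2x^2 - 3xy is independent of I; its normal form modulo I is 3/2x^2 - 3xy.

First compute the reduced Gröbner basis of I by Buchberger's algorithm.
f_1 = -2x^2y - 1/2xy - 8x, LT = x^2y.
f_2 = -2x^2y - 12y^3 - 5/4xy - x - 12, LT = x^2y.

S(f_1,f_2): lcm = x^2y. S = -6y^3 - 3/8xy + 7/2x - 6.
  leading term y^3: no divisor's leading term divides it; move -6y^3 to the remainder.
  leading term xy: no divisor's leading term divides it; move -3/8xy to the remainder.
  leading term x: no divisor's leading term divides it; move 7/2x to the remainder.
  leading term 1: no divisor's leading term divides it; move -6 to the remainder.
  remainder -6y^3 - 3/8xy + 7/2x - 6 ≠ 0; add h_3 = -6y^3 - 3/8xy + 7/2x - 6 to the basis.

S(f_1,h_3): lcm = x^2y^3. S = -1/16x^3y + 1/4xy^3 + 7/12x^3 + 4xy^2 - x^2.
  leading term x^3y: subtract (1/32x)·f_1 from -1/16x^3y + 1/4xy^3 + 7/12x^3 + 4xy^2 - x^2 → 1/4xy^3 + 7/12x^3 + 1/64x^2y + 4xy^2 - 3/4x^2
  leading term xy^3: subtract (-1/24x)·h_3 from 1/4xy^3 + 7/12x^3 + 1/64x^2y + 4xy^2 - 3/4x^2 → 7/12x^3 + 4xy^2 - 29/48x^2 - 1/4x
  leading term x^3: no divisor's leading term divides it; move 7/12x^3 to the remainder.
  leading term xy^2: no divisor's leading term divides it; move 4xy^2 to the remainder.
  leading term x^2: no divisor's leading term divides it; move -29/48x^2 to the remainder.
  leading term x: no divisor's leading term divides it; move -1/4x to the remainder.
  remainder 7/12x^3 + 4xy^2 - 29/48x^2 - 1/4x ≠ 0; add h_4 = 7/12x^3 + 4xy^2 - 29/48x^2 - 1/4x to the basis.

The other S-polynomials (S(f_2,h_3), S(f_1,h_4), S(f_2,h_4), S(h_3,h_4)) all reduce to 0 modulo the current basis, so we have a Gröbner basis.
Inter-reduce: drop elements whose leading term is divisible by another's, tail-reduce, and make monic.
Reduced Gröbner basis: {x^3 + 48/7xy^2 - 29/28x^2 - 3/7x, x^2y + 1/4xy + 4x, y^3 + 1/16xy - 7/12x + 1}.
Label its elements g_1 = x^3 + 48/7xy^2 - 29/28x^2 - 3/7x, g_2 = x^2y + 1/4xy + 4x, g_3 = y^3 + 1/16xy - 7/12x + 1.

Reduce p = -7x^3y^2 - 48xy^4 + 29/4x^2y^2 + 3xy^2 + 3/2x^2 - 3xy modulo G:
  leading term x^3y^2: subtract (-7y^2)·g_1 from -7x^3y^2 - 48xy^4 + 29/4x^2y^2 + 3xy^2 + 3/2x^2 - 3xy → 3/2x^2 - 3xy
  leading term x^2: no divisor's leading term divides it; move 3/2x^2 to the remainder.
  leading term xy: no divisor's leading term divides it; move -3xy to the remainder.
  normal form = 3/2x^2 - 3xy.
The normal form is nonzero, so p ∉ I. Since p minus its normal form lies in I, I + (p) = I + (r) where r = 3/2x^2 - 3xy; decide whether this ideal is the whole ring.
Run Buchberger on G together with r (pairs among the g_i already reduce to 0 since G is a Gröbner basis):
g_1 = x^3 + 48/7xy^2 - 29/28x^2 - 3/7x, LT = x^3.
g_2 = x^2y + 1/4xy + 4x, LT = x^2y.
g_3 = y^3 + 1/16xy - 7/12x + 1, LT = y^3.
r = 3/2x^2 - 3xy, LT = x^2.

S(g_1,r): lcm = x^3. S = 2x^2y + 48/7xy^2 - 29/28x^2 - 3/7x.
  leading term x^2y: subtract (2)·g_2 from 2x^2y + 48/7xy^2 - 29/28x^2 - 3/7x → 48/7xy^2 - 29/28x^2 - 1/2xy - 59/7x
  leading term xy^2: no divisor's leading term divides it; move 48/7xy^2 to the remainder.
  leading term x^2: subtract (-29/42)·r from -29/28x^2 - 1/2xy - 59/7x → -18/7xy - 59/7x
  leading term xy: no divisor's leading term divides it; move -18/7xy to the remainder.
  leading term x: no divisor's leading term divides it; move -59/7x to the remainder.
  remainder 48/7xy^2 - 18/7xy - 59/7x ≠ 0; add m_5 = 48/7xy^2 - 18/7xy - 59/7x to the basis.

S(g_2,r): lcm = x^2y. S = 2xy^2 + 1/4xy + 4x.
  leading term xy^2: subtract (7/24)·m_5 from 2xy^2 + 1/4xy + 4x → xy + 155/24x
  leading term xy: no divisor's leading term divides it; move xy to the remainder.
  leading term x: no divisor's leading term divides it; move 155/24x to the remainder.
  remainder xy + 155/24x ≠ 0; add m_6 = xy + 155/24x to the basis.

S(g_1,m_5): lcm = x^3y^2. S = 48/7xy^4 + 3/8x^3y - 29/28x^2y^2 + 59/48x^3 - 3/7xy^2.
  leading term xy^4: subtract (48/7xy)·g_3 from 48/7xy^4 + 3/8x^3y - 29/28x^2y^2 + 59/48x^3 - 3/7xy^2 → 3/8x^3y - 41/28x^2y^2 + 59/48x^3 + 4x^2y - 3/7xy^2 - 48/7xy
  leading term x^3y: subtract (3/8y)·g_1 from 3/8x^3y - 41/28x^2y^2 + 59/48x^3 + 4x^2y - 3/7xy^2 - 48/7xy → -41/28x^2y^2 - 18/7xy^3 + 59/48x^3 + 983/224x^2y - 3/7xy^2 - 375/56xy
  leading term x^2y^2: subtract (-41/28y)·g_2 from -41/28x^2y^2 - 18/7xy^3 + 59/48x^3 + 983/224x^2y - 3/7xy^2 - 375/56xy → -18/7xy^3 + 59/48x^3 + 983/224x^2y - 1/16xy^2 - 47/56xy
  leading term xy^3: subtract (-18/7x)·g_3 from -18/7xy^3 + 59/48x^3 + 983/224x^2y - 1/16xy^2 - 47/56xy → 59/48x^3 + 1019/224x^2y - 1/16xy^2 - 3/2x^2 - 47/56xy + 18/7x
  leading term x^3: subtract (59/48)·g_1 from 59/48x^3 + 1019/224x^2y - 1/16xy^2 - 3/2x^2 - 47/56xy + 18/7x → 1019/224x^2y - 951/112xy^2 - 305/1344x^2 - 47/56xy + 347/112x
  leading term x^2y: subtract (1019/224)·g_2 from 1019/224x^2y - 951/112xy^2 - 305/1344x^2 - 47/56xy + 347/112x → -951/112xy^2 - 305/1344x^2 - 253/128xy - 1691/112x
  leading term xy^2: subtract (-317/256)·m_5 from -951/112xy^2 - 305/1344x^2 - 253/128xy - 1691/112x → -305/1344x^2 - 289/56xy - 6537/256x
  leading term x^2: subtract (-305/2016)·r from -305/1344x^2 - 289/56xy - 6537/256x → -539/96xy - 6537/256x
  leading term xy: subtract (-539/96)·m_6 from -539/96xy - 6537/256x → 3089/288x
  leading term x: no divisor's leading term divides it; move 3089/288x to the remainder.
  remainder 3089/288x ≠ 0; add m_7 = 3089/288x to the basis.

The other S-polynomials (S(g_1,g_2), S(g_1,g_3), S(g_2,g_3), S(g_3,r), S(g_2,m_5), S(g_3,m_5), S(r,m_5), S(g_1,m_6), S(g_2,m_6), S(g_3,m_6), S(r,m_6), S(m_5,m_6), S(g_1,m_7), S(g_2,m_7), S(g_3,m_7), S(r,m_7), S(m_5,m_7), S(m_6,m_7)) all reduce to 0 modulo the current basis, so we have a Gröbner basis.
Inter-reduce: drop elements whose leading term is divisible by another's, tail-reduce, and make monic.
Reduced Gröbner basis: {y^3 + 1, x}.
The reduced Gröbner basis of I + (p) is {y^3 + 1, x} ≠ {1}, a proper ideal, so the enlarged system stays consistent: p is independent of I, with normal form 3/2x^2 - 3xy.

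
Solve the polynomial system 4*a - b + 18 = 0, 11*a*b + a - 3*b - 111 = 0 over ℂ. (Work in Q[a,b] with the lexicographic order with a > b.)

Compute a lex Gröbner basis by Buchberger's algorithm.
f_1 = 4*a - b + 18, LT = a.
f_2 = 11*a*b + a - 3*b - 111, LT = a*b.

S(f_1,f_2): lcm = a*b. S = -1/11*a - 1/4*b**2 + 105/22*b + 111/11.
  leading term a: subtract (-1/44)·f_1 from -1/11*a - 1/4*b**2 + 105/22*b + 111/11 → -1/4*b**2 + 19/4*b + 21/2
  leading term b**2: no divisor's leading term divides it; move -1/4*b**2 to the remainder.
  leading term b: no divisor's leading term divides it; move 19/4*b to the remainder.
  leading term 1: no divisor's leading term divides it; move 21/2 to the remainder.
  remainder -1/4*b**2 + 19/4*b + 21/2 ≠ 0; add h_3 = -1/4*b**2 + 19/4*b + 21/2 to the basis.

The other S-polynomials (S(f_1,h_3), S(f_2,h_3)) all reduce to 0 modulo the current basis, so we have a Gröbner basis.
Inter-reduce: drop elements whose leading term is divisible by another's, tail-reduce, and make monic.
Reduced Gröbner basis: {a - 1/4*b + 9/2, b**2 - 19*b - 42}.

The lex basis is triangular: the last element involves only b. Solving b**2 - 19*b - 42 = 0 gives b ∈ {-2, 21}; substituting each value into the earlier elements determines the remaining variables.
  b = -2: the earlier basis element becomes a + 5 = 0, giving a = -5 — point (-5, -2).
  b = 21: the earlier basis element becomes a - 3/4 = 0, giving a = 3/4 — point (3/4, 21).
A lex Gröbner basis triangularizes the system, enabling back-substitution.

{(-5, -2), (3/4, 21)}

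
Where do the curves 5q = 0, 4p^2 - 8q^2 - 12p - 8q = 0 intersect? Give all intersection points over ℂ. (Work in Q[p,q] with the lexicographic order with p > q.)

Compute a lex Gröbner basis by Buchberger's algorithm.
f_1 = 5q, LT = q.
f_2 = 4p^2 - 12p - 8q^2 - 8q, LT = p^2.

S(f_1,f_2): leading monomials are coprime, so the S-polynomial reduces to 0 (Buchberger's first criterion).
Every S-polynomial of the final basis reduces to 0, so we have a Gröbner basis.
Inter-reduce: drop elements whose leading term is divisible by another's, tail-reduce, and make monic.
Reduced Gröbner basis: {p^2 - 3p, q}.

Elimination: the polynomial q lies in the elimination ideal for q, so q ∈ {0}. For each such q, the remaining basis elements (now univariate) give the rest of the solution.
  q = 0: the earlier basis element becomes p^2 - 3p = 0, giving p = 0, 3 — points (0, 0), (3, 0).
Each listed point satisfies every original equation (direct substitution).
A lex Gröbner basis triangularizes the system, enabling back-substitution.

{(0, 0), (3, 0)}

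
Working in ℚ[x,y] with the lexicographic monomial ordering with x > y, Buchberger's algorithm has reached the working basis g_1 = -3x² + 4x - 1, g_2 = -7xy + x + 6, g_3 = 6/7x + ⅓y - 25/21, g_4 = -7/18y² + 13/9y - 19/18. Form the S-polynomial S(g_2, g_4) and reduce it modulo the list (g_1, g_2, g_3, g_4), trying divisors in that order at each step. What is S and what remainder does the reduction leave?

S(g_2, g_4) = 25/7xy - 19/7x - 6/7y; remainder on division = 0.

lcm(LM(g_2), LM(g_4)) = xy².
S = (lcm/LT(g_2))·g_2 − (lcm/LT(g_4))·g_4 = 25/7xy - 19/7x - 6/7y.
Reduce S modulo (g_1, g_2, g_3, g_4) in that order:
  leading term xy: subtract (-25/49)·g_2 from 25/7xy - 19/7x - 6/7y → -108/49x - 6/7y + 150/49
  leading term x: subtract (-18/7)·g_3 from -108/49x - 6/7y + 150/49 → 0
The remainder is 0, so this S-polynomial contributes no new basis element.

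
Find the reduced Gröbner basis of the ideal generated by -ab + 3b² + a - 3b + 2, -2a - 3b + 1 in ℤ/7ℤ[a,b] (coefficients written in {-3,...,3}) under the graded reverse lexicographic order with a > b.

G = {b² + 2b - 1, a - 2b + 3}

f_1 = -ab + 3b² + a - 3b + 2, LT = ab.
f_2 = -2a - 3b + 1, LT = a.

S(f_1,f_2): lcm = ab. S = -b² - a - 2.
  reduce S modulo (f_1, f_2):
  remainder -b² - 2b + 1 ≠ 0; add g_3 = -b² - 2b + 1 to the basis.

The other S-polynomials (S(f_1,g_3), S(f_2,g_3)) all reduce to 0 modulo the current basis, so we have a Gröbner basis.
Inter-reduce: drop elements whose leading term is divisible by another's, tail-reduce, and make monic.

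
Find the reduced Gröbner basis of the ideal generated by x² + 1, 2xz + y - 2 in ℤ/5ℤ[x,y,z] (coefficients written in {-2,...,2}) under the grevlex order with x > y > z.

G = {x² + 1, xy - 2x - 2z, y² - z² + y - 1, xz - 2y - 1}

f_1 = x² + 1, LT = x².
f_2 = 2xz + y - 2, LT = xz.

S(f_1,f_2): lcm = x²z. S = 2xy + x + z.
  leading term xy: no divisor's leading term divides it; move 2xy to the remainder.
  leading term x: no divisor's leading term divides it; move x to the remainder.
  leading term z: no divisor's leading term divides it; move z to the remainder.
  remainder 2xy + x + z ≠ 0; add g_3 = 2xy + x + z to the basis.

S(f_2,g_3): lcm = xyz. S = -2y² + 2xz + 2z² - y.
  leading term y²: no divisor's leading term divides it; move -2y² to the remainder.
  leading term xz: subtract (1)·f_2 from 2xz + 2z² - y → 2z² - 2y + 2
  leading term z²: no divisor's leading term divides it; move 2z² to the remainder.
  leading term y: no divisor's leading term divides it; move -2y to the remainder.
  leading term 1: no divisor's leading term divides it; move 2 to the remainder.
  remainder -2y² + 2z² - 2y + 2 ≠ 0; add g_4 = -2y² + 2z² - 2y + 2 to the basis.

The other S-polynomials (S(f_1,g_3), S(f_1,g_4), S(f_2,g_4), S(g_3,g_4)) all reduce to 0 modulo the current basis, so we have a Gröbner basis.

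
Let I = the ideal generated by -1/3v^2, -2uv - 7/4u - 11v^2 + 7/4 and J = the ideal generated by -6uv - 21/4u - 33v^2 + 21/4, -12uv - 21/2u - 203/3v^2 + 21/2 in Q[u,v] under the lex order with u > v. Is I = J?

Since reduced Gröbner bases are canonical representatives of ideals under a given ordering, it suffices to compute and compare them.
Buchberger on the first generating set:
f_1 = -1/3v^2, LT = v^2.
f_2 = -2uv - 7/4u - 11v^2 + 7/4, LT = uv.

S(f_1,f_2): lcm = uv^2. S = -7/8uv - 11/2v^3 + 7/8v.
  reduce S modulo (f_1, f_2):
  remainder 49/64u + 7/8v - 49/64 ≠ 0; add g_3 = 49/64u + 7/8v - 49/64 to the basis.

The other S-polynomials (S(f_1,g_3), S(f_2,g_3)) all reduce to 0 modulo the current basis, so we have a Gröbner basis.
Inter-reduce: drop elements whose leading term is divisible by another's, tail-reduce, and make monic.
Reduced Gröbner basis: {u + 8/7v - 1, v^2}.

Buchberger on the second generating set:
h_1 = -6uv - 21/4u - 33v^2 + 21/4, LT = uv.
h_2 = -12uv - 21/2u - 203/3v^2 + 21/2, LT = uv.

S(h_1,h_2): lcm = uv. S = -5/36v^2.
  reduce S modulo (h_1, h_2):
  remainder -5/36v^2 ≠ 0; add k_3 = -5/36v^2 to the basis.

S(h_1,k_3): lcm = uv^2. S = 7/8uv + 11/2v^3 - 7/8v.
  reduce S modulo (h_1, h_2, k_3):
  remainder -49/64u - 7/8v + 49/64 ≠ 0; add k_4 = -49/64u - 7/8v + 49/64 to the basis.

The other S-polynomials (S(h_2,k_3), S(h_1,k_4), S(h_2,k_4), S(k_3,k_4)) all reduce to 0 modulo the current basis, so we have a Gröbner basis.
Inter-reduce: drop elements whose leading term is divisible by another's, tail-reduce, and make monic.
Reduced Gröbner basis: {u + 8/7v - 1, v^2}.

These coincide, so the ideals are equal.

Yes, the ideals are equal.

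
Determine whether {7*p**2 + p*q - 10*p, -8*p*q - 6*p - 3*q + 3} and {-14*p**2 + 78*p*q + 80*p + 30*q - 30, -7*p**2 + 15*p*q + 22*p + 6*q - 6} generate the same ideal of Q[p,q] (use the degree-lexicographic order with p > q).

Yes, the ideals are equal.

Since reduced Gröbner bases are canonical representatives of ideals under a given ordering, it suffices to compute and compare them.
Buchberger on the first generating set:
f_1 = 7*p**2 + p*q - 10*p, LT = p**2.
f_2 = -8*p*q - 6*p - 3*q + 3, LT = p*q.

S(f_1,f_2): lcm = p**2*q. S = 1/7*p*q**2 - 3/4*p**2 - 101/56*p*q + 3/8*p.
  reduce S modulo (f_1, f_2):
  remainder -3/56*q**2 + 21/32*p + 327/448*q - 303/448 ≠ 0; add g_3 = -3/56*q**2 + 21/32*p + 327/448*q - 303/448 to the basis.

The other S-polynomials (S(f_1,g_3), S(f_2,g_3)) all reduce to 0 modulo the current basis, so we have a Gröbner basis.
Inter-reduce: drop elements whose leading term is divisible by another's, tail-reduce, and make monic.
Reduced Gröbner basis: {p**2 - 43/28*p - 3/56*q + 3/56, p*q + 3/4*p + 3/8*q - 3/8, q**2 - 49/4*p - 109/8*q + 101/8}.

Buchberger on the second generating set:
h_1 = -14*p**2 + 78*p*q + 80*p + 30*q - 30, LT = p**2.
h_2 = -7*p**2 + 15*p*q + 22*p + 6*q - 6, LT = p**2.

S(h_1,h_2): lcm = p**2. S = -24/7*p*q - 18/7*p - 9/7*q + 9/7.
  reduce S modulo (h_1, h_2):
  remainder -24/7*p*q - 18/7*p - 9/7*q + 9/7 ≠ 0; add k_3 = -24/7*p*q - 18/7*p - 9/7*q + 9/7 to the basis.

S(h_1,k_3): lcm = p**2*q. S = -39/7*p*q**2 - 3/4*p**2 - 341/56*p*q - 15/7*q**2 + 3/8*p + 15/7*q.
  reduce S modulo (h_1, h_2, k_3):
  remainder -3/56*q**2 + 21/32*p + 327/448*q - 303/448 ≠ 0; add k_4 = -3/56*q**2 + 21/32*p + 327/448*q - 303/448 to the basis.

The other S-polynomials (S(h_2,k_3), S(h_1,k_4), S(h_2,k_4), S(k_3,k_4)) all reduce to 0 modulo the current basis, so we have a Gröbner basis.
Inter-reduce: drop elements whose leading term is divisible by another's, tail-reduce, and make monic.
Reduced Gröbner basis: {p**2 - 43/28*p - 3/56*q + 3/56, p*q + 3/4*p + 3/8*q - 3/8, q**2 - 49/4*p - 109/8*q + 101/8}.

Same reduced basis, so the two generating sets span the same ideal.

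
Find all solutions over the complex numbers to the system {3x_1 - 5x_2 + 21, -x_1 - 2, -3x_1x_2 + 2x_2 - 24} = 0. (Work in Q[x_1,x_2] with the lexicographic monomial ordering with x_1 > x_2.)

{(-2, 3)}

Compute a lex Gröbner basis by Buchberger's algorithm.
f_1 = 3x_1 - 5x_2 + 21, LT = x_1.
f_2 = -x_1 - 2, LT = x_1.
f_3 = -3x_1x_2 + 2x_2 - 24, LT = x_1x_2.

S(f_1,f_2): lcm = x_1. S = -\tfrac{5}{3}x_2 + 5.
  leading term x_2: no divisor's leading term divides it; move -\tfrac{5}{3}x_2 to the remainder.
  leading term 1: no divisor's leading term divides it; move 5 to the remainder.
  remainder -\tfrac{5}{3}x_2 + 5 ≠ 0; add h_4 = -\tfrac{5}{3}x_2 + 5 to the basis.

The other S-polynomials (S(f_1,f_3), S(f_2,f_3), S(f_1,h_4), S(f_2,h_4), S(f_3,h_4)) all reduce to 0 modulo the current basis, so we have a Gröbner basis.
Inter-reduce: drop elements whose leading term is divisible by another's, tail-reduce, and make monic.
Reduced Gröbner basis: {x_1 + 2, x_2 - 3}.

A lex Gröbner basis eliminates variables successively. Here x_2 - 3 depends only on x_2, with roots {3}; lifting each root through the earlier basis elements recovers the full solutions.
  x_2 = 3: the earlier basis element becomes x_1 + 2 = 0, giving x_1 = -2 — point (-2, 3).
A lex Gröbner basis triangularizes the system, enabling back-substitution.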